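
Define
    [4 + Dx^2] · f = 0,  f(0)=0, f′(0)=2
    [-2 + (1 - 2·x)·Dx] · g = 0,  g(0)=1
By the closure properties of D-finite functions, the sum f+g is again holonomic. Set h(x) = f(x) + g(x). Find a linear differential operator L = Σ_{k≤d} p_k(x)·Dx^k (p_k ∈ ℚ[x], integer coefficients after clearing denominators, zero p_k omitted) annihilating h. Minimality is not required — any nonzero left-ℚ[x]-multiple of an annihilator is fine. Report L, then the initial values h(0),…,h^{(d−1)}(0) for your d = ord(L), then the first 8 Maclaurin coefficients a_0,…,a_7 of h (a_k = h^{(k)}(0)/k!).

f: a_k = 0, 2, 0, -4/3, 0, 4/15, 0, -8/315, …
g: a_k = 1, 2, 4, 8, 16, 32, 64, 128, …
L₀ := lclm(L_f,L_g); ord L₀ ≤ 2+1.
L = (-56 + 32·x - 32·x^2) + (12 - 40·x + 48·x^2 - 32·x^3)·Dx + (-14 + 8·x - 8·x^2)·Dx^2 + (3 - 10·x + 12·x^2 - 8·x^3)·Dx^3  (order 3).
h: a_k = 1, 4, 4, 20/3, 16, 484/15, 64, 40312/315, …
ICs: h(0) = 1, h′(0) = 4, h′′(0) = 8.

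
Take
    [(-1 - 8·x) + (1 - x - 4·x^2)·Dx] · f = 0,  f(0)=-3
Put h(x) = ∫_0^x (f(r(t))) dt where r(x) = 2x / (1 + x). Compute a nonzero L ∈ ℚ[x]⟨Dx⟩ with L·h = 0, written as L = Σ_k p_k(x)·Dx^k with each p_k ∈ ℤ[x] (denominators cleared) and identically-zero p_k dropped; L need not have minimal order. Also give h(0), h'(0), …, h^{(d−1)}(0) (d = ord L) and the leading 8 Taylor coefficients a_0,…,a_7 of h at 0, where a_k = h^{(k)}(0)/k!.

L = (2 + 34·x)·Dx + (-1 - x + 17·x^2 + 17·x^3)·Dx^2  (order 2).
h: a_k = 0, -3, -3, -18, -51/2, -918/5, -289, -15606/7, …
ICs: h(0) = 0, h′(0) = -3.

f: a_k = -3, -3, -15, -27, -87, -195, -543, -1323, …
Change of var in L_f (x↦r) gives L₀.
h=∫h₀ ⇒ L = L₀·Dx.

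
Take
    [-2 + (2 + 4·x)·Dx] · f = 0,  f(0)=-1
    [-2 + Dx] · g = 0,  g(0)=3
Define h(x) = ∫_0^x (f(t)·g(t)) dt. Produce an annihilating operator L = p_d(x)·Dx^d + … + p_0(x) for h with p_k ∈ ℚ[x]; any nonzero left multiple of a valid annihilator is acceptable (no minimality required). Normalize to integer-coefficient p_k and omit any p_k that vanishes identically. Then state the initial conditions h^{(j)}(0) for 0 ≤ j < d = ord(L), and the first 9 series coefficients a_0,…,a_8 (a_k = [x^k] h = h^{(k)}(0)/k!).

L = (-3 - 4·x)·Dx + (1 + 2·x)·Dx^2  (order 2).
h: a_k = 0, -3, -9/2, -7/2, -17/8, -33/40, -107/240, 89/1680, -1123/4480, …
ICs: h(0) = 0, h′(0) = -3.

f: a_k = -1, -1, 1/2, -1/2, 5/8, -7/8, 21/16, -33/16, 429/128, …
g: a_k = 3, 6, 6, 4, 2, 4/5, 4/15, 8/105, 2/105, …
Sym-product of L_f,L_g gives L₀ (≤ ord 1).
∫: right-multiply L₀ by Dx.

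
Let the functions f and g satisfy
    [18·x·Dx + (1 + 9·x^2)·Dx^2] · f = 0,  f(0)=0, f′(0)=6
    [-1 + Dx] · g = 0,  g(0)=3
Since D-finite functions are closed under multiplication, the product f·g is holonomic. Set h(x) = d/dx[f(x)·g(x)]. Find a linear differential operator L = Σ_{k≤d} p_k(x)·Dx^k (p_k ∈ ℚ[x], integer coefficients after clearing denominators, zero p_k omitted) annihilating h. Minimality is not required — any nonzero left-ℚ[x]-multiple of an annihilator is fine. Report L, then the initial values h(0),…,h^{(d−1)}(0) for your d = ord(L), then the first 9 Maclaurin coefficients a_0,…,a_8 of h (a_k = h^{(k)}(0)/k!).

L = (-17 - 36·x + 504·x^2 - 324·x^3 + 81·x^4) + (16 + 54·x - 522·x^2 + 486·x^3 - 162·x^4)·Dx + (1 - 18·x + 18·x^2 - 162·x^3 + 81·x^4)·Dx^2  (order 2).
h: a_k = 18, 36, -135, -204, 5307/4, 3393/2, -484679/40, -511397/35, 245887281/2240, …
ICs: h(0) = 18, h′(0) = 36.

f: a_k = 0, 6, 0, -18, 0, 486/5, 0, -4374/7, 0, …
g: a_k = 3, 3, 3/2, 1/2, 1/8, 1/40, 1/240, 1/1680, 1/13440, …
Product ⇒ symmetric product L₀, ord ≤ 2.
Derive L from L₀ (diff closure).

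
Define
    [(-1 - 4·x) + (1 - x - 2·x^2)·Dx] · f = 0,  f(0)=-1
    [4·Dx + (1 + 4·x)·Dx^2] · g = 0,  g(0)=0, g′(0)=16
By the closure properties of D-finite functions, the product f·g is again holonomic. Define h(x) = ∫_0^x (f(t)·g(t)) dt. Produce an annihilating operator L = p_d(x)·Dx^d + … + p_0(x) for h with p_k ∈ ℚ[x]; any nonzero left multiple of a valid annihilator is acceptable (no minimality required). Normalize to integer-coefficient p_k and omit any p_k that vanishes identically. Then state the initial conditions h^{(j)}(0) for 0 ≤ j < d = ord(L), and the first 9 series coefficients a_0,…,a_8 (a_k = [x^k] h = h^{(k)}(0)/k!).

f: a_k = -1, -1, -3, -5, -11, -21, -43, -85, -171, …
g: a_k = 0, 16, -32, 256/3, -256, 4096/5, -8192/3, 65536/7, -32768, …
h₀=f·g: eliminate ⇒ L₀, order ≤ 1·2.
h=∫₀ˣh₀: take L = L₀·Dx.
L = (8 + 32·x)·Dx + (-2 + 20·x + 40·x^2)·Dx^2 + (-1 - 3·x + 6·x^2 + 8·x^3)·Dx^3  (order 3).
h: a_k = 0, 0, -8, 16/3, -76/3, 112/3, -696/5, 11344/35, -38342/35, …
ICs: h(0) = 0, h′(0) = 0, h′′(0) = -16.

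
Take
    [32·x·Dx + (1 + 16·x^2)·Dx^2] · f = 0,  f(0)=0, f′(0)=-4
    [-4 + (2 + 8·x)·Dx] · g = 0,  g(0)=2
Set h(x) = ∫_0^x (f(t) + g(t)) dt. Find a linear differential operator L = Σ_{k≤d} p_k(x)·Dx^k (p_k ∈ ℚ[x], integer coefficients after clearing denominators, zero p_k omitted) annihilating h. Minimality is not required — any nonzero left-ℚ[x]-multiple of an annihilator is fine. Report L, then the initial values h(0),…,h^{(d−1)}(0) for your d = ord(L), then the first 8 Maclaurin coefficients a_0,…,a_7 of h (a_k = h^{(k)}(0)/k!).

f: a_k = 0, -4, 0, 64/3, 0, -1024/5, 0, 16384/7, …
g: a_k = 2, 4, -4, 8, -20, 56, -168, 528, …
L₀ := lclm(L_f,L_g); ord L₀ ≤ 2+1.
∫: right-multiply L₀ by Dx.
L = (-32 - 320·x + 1536·x^2 + 3072·x^3)·Dx^2 + (-22 - 128·x + 320·x^2 + 6144·x^3 + 10752·x^4)·Dx^3 + (-1 + 12·x + 96·x^2 + 384·x^3 + 1792·x^4 + 3072·x^5)·Dx^4  (order 4).
h: a_k = 0, 2, 0, -4/3, 22/3, -4, -124/5, -24, …
ICs: h(0) = 0, h′(0) = 2, h′′(0) = 0, h′′′(0) = -8.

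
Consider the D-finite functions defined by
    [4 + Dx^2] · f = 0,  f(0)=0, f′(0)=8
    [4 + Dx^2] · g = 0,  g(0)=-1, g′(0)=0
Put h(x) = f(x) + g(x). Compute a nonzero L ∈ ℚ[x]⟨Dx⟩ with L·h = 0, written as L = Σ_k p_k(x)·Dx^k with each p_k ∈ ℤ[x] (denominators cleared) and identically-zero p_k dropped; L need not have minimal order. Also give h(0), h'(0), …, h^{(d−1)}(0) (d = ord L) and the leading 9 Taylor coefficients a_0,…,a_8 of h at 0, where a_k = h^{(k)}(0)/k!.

f: a_k = 0, 8, 0, -16/3, 0, 16/15, 0, -32/315, 0, …
g: a_k = -1, 0, 2, 0, -2/3, 0, 4/45, 0, -2/315, …
L₀ := lclm(L_f,L_g); ord L₀ ≤ 2+2.
L = 4 + Dx^2  (order 2).
h: a_k = -1, 8, 2, -16/3, -2/3, 16/15, 4/45, -32/315, -2/315, …
ICs: h(0) = -1, h′(0) = 8.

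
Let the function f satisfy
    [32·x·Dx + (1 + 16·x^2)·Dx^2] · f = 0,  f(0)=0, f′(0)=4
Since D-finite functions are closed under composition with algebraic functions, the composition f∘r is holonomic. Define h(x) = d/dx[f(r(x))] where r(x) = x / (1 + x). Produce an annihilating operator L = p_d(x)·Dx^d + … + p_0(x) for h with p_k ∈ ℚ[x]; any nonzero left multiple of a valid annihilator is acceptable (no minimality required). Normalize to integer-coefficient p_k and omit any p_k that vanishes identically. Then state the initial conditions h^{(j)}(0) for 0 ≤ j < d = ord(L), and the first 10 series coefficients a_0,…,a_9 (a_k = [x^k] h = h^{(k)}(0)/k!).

L = (2 + 34·x) + (1 + 2·x + 17·x^2)·Dx  (order 1).
h: a_k = 4, -8, -52, 240, 404, -4888, 2908, 77280, -203996, -905768, …
ICs: h(0) = 4.

f: a_k = 0, 4, 0, -64/3, 0, 1024/5, 0, -16384/7, 0, 262144/9, …
f∘r: x↦r, Dx↦Dx/r' in L_f ⇒ L₀.
h=h₀': d/dx-closure on L₀ ⇒ L.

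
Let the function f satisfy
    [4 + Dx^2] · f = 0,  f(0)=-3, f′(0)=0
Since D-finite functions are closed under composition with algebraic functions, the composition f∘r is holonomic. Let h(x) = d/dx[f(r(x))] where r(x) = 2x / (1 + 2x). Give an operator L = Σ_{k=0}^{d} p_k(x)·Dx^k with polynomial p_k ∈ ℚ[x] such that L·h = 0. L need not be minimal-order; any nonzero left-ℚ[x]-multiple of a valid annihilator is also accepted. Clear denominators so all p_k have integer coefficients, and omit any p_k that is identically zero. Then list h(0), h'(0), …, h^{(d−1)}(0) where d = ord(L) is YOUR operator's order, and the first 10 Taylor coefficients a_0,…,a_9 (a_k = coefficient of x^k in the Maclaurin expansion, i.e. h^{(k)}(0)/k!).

L = (40 + 96·x + 96·x^2) + (12 + 72·x + 144·x^2 + 96·x^3)·Dx + (1 + 8·x + 24·x^2 + 32·x^3 + 16·x^4)·Dx^2  (order 2).
h: a_k = 0, 48, -288, 1024, -2560, 19712/5, 10752/5, -4820992/105, 7938048/35, -784642048/945, …
ICs: h(0) = 0, h′(0) = 48.

f: a_k = -3, 0, 6, 0, -2, 0, 4/15, 0, -2/105, 0, …
Change of var in L_f (x↦r) gives L₀.
h₀' ⇒ L via d/dx closure of L₀.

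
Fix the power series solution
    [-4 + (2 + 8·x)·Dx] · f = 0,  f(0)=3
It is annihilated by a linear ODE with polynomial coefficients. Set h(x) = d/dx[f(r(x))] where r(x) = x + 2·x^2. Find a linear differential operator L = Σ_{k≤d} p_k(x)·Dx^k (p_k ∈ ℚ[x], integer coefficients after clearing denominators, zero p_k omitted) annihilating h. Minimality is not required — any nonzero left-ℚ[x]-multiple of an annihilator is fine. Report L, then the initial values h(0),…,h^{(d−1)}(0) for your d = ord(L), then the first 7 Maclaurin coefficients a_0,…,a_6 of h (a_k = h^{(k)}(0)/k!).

f: a_k = 3, 6, -6, 12, -30, 84, -252, …
f∘r: x↦r, Dx↦Dx/r' in L_f ⇒ L₀.
h=h₀': d/dx-closure on L₀ ⇒ L.
L = 2 + (-1 - 8·x - 24·x^2 - 32·x^3)·Dx  (order 1).
h: a_k = 6, 12, -36, 72, -60, -216, 1176, …
ICs: h(0) = 6.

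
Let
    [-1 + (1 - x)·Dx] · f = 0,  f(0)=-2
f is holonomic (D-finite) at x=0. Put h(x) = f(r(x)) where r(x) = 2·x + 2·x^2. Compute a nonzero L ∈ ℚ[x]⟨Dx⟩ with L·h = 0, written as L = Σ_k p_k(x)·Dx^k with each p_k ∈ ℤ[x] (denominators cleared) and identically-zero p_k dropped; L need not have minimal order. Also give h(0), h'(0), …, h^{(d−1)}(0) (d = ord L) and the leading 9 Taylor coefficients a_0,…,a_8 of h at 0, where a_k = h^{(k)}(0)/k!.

L = (2 + 4·x) + (-1 + 2·x + 2·x^2)·Dx  (order 1).
h: a_k = -2, -4, -12, -32, -88, -240, -656, -1792, -4896, …
ICs: h(0) = -2.

f: a_k = -2, -2, -2, -2, -2, -2, -2, -2, -2, …
Substitute x→r, Dx→(1/r')Dx; clear ⇒ L₀.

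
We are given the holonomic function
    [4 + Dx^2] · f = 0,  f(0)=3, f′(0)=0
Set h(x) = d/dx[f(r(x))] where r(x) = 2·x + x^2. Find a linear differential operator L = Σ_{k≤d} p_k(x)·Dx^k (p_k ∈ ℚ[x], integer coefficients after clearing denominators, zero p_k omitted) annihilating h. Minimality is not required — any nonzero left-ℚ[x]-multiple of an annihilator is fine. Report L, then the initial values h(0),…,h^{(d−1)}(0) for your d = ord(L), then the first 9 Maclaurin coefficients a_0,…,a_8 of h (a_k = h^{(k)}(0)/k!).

f: a_k = 3, 0, -6, 0, 2, 0, -4/15, 0, 2/105, …
Change of var in L_f (x↦r) gives L₀.
h=h₀': d/dx-closure on L₀ ⇒ L.
L = (19 + 64·x + 96·x^2 + 64·x^3 + 16·x^4) + (-3 - 3·x)·Dx + (1 + 2·x + x^2)·Dx^2  (order 2).
h: a_k = 0, -48, -72, 104, 320, 928/5, -1232/5, -47984/105, -7296/35, …
ICs: h(0) = 0, h′(0) = -48.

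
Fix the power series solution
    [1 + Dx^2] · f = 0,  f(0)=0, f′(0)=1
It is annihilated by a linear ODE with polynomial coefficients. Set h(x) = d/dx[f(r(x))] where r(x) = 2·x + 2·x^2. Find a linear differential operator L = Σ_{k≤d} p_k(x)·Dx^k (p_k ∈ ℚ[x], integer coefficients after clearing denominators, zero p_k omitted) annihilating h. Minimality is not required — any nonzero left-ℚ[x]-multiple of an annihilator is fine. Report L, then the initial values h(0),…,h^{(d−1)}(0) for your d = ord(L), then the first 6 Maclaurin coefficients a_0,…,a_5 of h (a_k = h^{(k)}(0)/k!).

L = (16 + 32·x + 96·x^2 + 128·x^3 + 64·x^4) + (-6 - 12·x)·Dx + (1 + 4·x + 4·x^2)·Dx^2  (order 2).
h: a_k = 2, 4, -4, -16, -56/3, 0, …
ICs: h(0) = 2, h′(0) = 4.

f: a_k = 0, 1, 0, -1/6, 0, 1/120, …
h₀=f(r): pull back L_f along r ⇒ L₀.
Derive L from L₀ (diff closure).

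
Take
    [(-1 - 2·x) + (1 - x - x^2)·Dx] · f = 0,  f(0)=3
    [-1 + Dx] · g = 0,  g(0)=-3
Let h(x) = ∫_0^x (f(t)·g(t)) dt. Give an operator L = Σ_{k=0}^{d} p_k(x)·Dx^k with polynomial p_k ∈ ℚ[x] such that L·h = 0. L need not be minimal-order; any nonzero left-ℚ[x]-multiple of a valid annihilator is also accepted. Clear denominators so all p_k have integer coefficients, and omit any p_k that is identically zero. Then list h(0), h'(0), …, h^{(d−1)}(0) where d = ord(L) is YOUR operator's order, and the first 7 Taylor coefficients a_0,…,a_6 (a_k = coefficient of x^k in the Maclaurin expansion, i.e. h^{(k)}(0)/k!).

f: a_k = 3, 3, 6, 9, 15, 24, 39, …
g: a_k = -3, -3, -3/2, -1/2, -1/8, -1/40, -1/240, …
Product ⇒ symmetric product L₀, ord ≤ 1.
Integrate: L := L₀·Dx.
L = (2 + x - x^2)·Dx + (-1 + x + x^2)·Dx^2  (order 2).
h: a_k = 0, -9, -9, -21/2, -51/4, -663/40, -893/40, …
ICs: h(0) = 0, h′(0) = -9.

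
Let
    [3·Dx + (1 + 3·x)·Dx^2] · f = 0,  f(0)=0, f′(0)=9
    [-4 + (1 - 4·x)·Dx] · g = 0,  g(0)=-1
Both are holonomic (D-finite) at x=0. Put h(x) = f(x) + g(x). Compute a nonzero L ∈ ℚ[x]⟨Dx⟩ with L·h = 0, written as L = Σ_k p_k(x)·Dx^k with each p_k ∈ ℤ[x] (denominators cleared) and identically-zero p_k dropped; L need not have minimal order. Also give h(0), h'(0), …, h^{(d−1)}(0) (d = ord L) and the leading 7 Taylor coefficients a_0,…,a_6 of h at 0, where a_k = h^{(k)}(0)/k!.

L = (-432 - 288·x)·Dx + (-78 - 720·x - 576·x^2)·Dx^2 + (11 + x - 144·x^2 - 144·x^3)·Dx^3  (order 3).
h: a_k = -1, 5, -59/2, -37, -1267/4, -4391/5, -8921/2, …
ICs: h(0) = -1, h′(0) = 5, h′′(0) = -59.

f: a_k = 0, 9, -27/2, 27, -243/4, 729/5, -729/2, …
g: a_k = -1, -4, -16, -64, -256, -1024, -4096, …
Sum ⇒ L₀ = lclm(L_f,L_g) in ℚ(x)⟨Dx⟩.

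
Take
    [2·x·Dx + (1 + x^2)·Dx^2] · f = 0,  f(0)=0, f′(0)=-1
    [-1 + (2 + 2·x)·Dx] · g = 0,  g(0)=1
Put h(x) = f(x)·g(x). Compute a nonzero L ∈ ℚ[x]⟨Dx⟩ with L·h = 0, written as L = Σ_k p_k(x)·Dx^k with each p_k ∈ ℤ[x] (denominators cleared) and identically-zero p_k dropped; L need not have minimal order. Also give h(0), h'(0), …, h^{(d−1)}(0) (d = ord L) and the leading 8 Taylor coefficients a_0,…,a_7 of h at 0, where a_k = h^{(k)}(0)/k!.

L = (3 - 4·x - x^2) + (-4 + 4·x + 12·x^2 + 4·x^3)·Dx + (4 + 8·x + 8·x^2 + 8·x^3 + 4·x^4)·Dx^2  (order 2).
h: a_k = 0, -1, -1/2, 11/24, 5/48, -389/1920, -409/3840, 18853/107520, …
ICs: h(0) = 0, h′(0) = -1.

f: a_k = 0, -1, 0, 1/3, 0, -1/5, 0, 1/7, …
g: a_k = 1, 1/2, -1/8, 1/16, -5/128, 7/256, -21/1024, 33/2048, …
Sym-product of L_f,L_g gives L₀ (≤ ord 2).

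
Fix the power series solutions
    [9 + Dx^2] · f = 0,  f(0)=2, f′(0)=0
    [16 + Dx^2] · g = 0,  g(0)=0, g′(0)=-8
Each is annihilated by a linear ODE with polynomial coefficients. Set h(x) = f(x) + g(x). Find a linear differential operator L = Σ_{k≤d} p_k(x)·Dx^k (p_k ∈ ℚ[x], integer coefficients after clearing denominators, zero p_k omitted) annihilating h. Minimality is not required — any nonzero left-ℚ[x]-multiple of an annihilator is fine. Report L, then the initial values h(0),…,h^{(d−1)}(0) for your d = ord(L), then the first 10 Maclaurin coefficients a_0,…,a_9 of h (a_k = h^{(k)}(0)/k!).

f: a_k = 2, 0, -9, 0, 27/4, 0, -81/40, 0, 729/2240, 0, …
g: a_k = 0, -8, 0, 64/3, 0, -256/15, 0, 2048/315, 0, -4096/2835, …
f+g: L₀ = lclm(L_f,L_g), ord ≤ 2+2.
L = 144 + 25·Dx^2 + Dx^4  (order 4).
h: a_k = 2, -8, -9, 64/3, 27/4, -256/15, -81/40, 2048/315, 729/2240, -4096/2835, …
ICs: h(0) = 2, h′(0) = -8, h′′(0) = -18, h′′′(0) = 128.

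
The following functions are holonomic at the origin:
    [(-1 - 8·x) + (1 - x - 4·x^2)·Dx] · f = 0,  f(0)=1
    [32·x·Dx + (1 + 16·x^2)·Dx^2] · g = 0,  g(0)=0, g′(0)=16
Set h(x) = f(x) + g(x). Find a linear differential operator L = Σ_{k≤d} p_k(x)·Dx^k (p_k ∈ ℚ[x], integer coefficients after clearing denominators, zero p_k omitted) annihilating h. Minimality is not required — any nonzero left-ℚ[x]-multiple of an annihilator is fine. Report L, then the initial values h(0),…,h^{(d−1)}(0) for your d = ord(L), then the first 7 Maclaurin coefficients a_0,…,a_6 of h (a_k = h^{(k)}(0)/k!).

L = (-160 + 640·x + 14848·x^2 + 36864·x^3 + 178176·x^4 + 98304·x^6)·Dx + (43 + 336·x + 16·x^2 + 3072·x^3 + 35072·x^4 + 124928·x^5 + 12288·x^6 + 98304·x^7)·Dx^2 + (-5 - 23·x - 272·x^2 - 16·x^3 - 2368·x^4 + 5888·x^5 + 12288·x^6 + 4096·x^7 + 16384·x^8)·Dx^3  (order 3).
h: a_k = 1, 17, 5, -229/3, 29, 4421/5, 181, …
ICs: h(0) = 1, h′(0) = 17, h′′(0) = 10.

f: a_k = 1, 1, 5, 9, 29, 65, 181, …
g: a_k = 0, 16, 0, -256/3, 0, 4096/5, 0, …
f+g: L₀ = lclm(L_f,L_g), ord ≤ 1+2.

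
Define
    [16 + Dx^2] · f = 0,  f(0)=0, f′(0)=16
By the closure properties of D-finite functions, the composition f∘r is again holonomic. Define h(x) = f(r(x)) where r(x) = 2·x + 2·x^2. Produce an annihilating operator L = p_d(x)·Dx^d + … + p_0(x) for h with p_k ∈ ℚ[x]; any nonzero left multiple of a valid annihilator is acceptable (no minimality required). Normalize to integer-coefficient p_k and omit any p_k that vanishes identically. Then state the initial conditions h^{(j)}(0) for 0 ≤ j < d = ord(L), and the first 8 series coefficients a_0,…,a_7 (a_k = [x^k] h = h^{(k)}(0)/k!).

f: a_k = 0, 16, 0, -128/3, 0, 512/15, 0, -4096/315, …
Change of var in L_f (x↦r) gives L₀.
L = (64 + 384·x + 768·x^2 + 512·x^3) - 2·Dx + (1 + 2·x)·Dx^2  (order 2).
h: a_k = 0, 32, 32, -1024/3, -1024, 1024/15, 5120, 2916352/315, …
ICs: h(0) = 0, h′(0) = 32.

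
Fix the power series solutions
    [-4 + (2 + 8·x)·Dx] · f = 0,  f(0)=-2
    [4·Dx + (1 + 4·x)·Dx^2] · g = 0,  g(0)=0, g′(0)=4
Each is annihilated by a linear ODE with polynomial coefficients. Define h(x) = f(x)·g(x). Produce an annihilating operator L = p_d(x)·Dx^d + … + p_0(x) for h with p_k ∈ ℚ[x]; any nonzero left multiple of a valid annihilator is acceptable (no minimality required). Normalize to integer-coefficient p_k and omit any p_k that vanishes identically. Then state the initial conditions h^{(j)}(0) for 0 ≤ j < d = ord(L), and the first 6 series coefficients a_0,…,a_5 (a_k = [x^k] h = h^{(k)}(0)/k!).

L = 4 + (1 + 8·x + 16·x^2)·Dx^2  (order 2).
h: a_k = 0, -8, 0, 16/3, -64/3, 1136/15, …
ICs: h(0) = 0, h′(0) = -8.

f: a_k = -2, -4, 4, -8, 20, -56, …
g: a_k = 0, 4, -8, 64/3, -64, 1024/5, …
f·g: L₀ = L_f ⊗_s L_g, ord ≤ 1·2.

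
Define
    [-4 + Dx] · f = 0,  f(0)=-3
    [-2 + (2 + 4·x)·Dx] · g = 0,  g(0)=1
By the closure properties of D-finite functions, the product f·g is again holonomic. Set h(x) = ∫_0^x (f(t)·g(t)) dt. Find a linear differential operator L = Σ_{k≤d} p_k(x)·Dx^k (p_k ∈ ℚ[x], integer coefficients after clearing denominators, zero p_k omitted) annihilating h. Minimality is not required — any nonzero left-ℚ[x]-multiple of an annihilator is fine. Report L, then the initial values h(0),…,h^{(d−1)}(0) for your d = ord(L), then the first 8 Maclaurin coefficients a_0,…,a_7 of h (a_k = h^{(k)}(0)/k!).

f: a_k = -3, -12, -24, -32, -32, -128/5, -256/15, -1024/105, …
g: a_k = 1, 1, -1/2, 1/2, -5/8, 7/8, -21/16, 33/16, …
f·g: L₀ = L_f ⊗_s L_g, ord ≤ 1·1.
h=∫h₀ ⇒ L = L₀·Dx.
L = (-5 - 8·x)·Dx + (1 + 2·x)·Dx^2  (order 2).
h: a_k = 0, -3, -15/2, -23/2, -103/8, -449/40, -1949/240, -1643/336, …
ICs: h(0) = 0, h′(0) = -3.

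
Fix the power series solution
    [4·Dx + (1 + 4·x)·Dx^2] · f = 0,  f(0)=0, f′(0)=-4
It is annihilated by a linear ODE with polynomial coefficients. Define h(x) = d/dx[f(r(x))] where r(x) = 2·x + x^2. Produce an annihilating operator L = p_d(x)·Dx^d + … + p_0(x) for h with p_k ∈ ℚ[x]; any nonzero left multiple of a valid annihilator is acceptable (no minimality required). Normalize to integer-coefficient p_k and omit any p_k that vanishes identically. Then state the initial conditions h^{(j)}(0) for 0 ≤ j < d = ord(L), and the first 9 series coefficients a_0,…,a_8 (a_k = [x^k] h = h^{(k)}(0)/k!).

f: a_k = 0, -4, 8, -64/3, 64, -1024/5, 2048/3, -16384/7, 8192, …
L₀ from L_f via x↦r, Dx↦r'^{-1}Dx.
h=h₀': d/dx-closure on L₀ ⇒ L.
L = (7 + 8·x + 4·x^2) + (1 + 9·x + 12·x^2 + 4·x^3)·Dx  (order 1).
h: a_k = -8, 56, -416, 3104, -23168, 172928, -1290752, 9634304, -71911424, …
ICs: h(0) = -8.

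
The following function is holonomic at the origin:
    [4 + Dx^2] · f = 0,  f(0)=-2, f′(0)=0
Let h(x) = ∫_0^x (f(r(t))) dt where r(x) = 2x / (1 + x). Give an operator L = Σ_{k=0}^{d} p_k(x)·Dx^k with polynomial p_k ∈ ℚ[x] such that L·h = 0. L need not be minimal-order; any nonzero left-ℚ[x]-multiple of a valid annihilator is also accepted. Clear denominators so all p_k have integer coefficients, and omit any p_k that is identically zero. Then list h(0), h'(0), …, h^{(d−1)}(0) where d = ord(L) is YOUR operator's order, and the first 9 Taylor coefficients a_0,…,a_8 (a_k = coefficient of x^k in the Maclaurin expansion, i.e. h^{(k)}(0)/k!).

f: a_k = -2, 0, 4, 0, -4/3, 0, 8/45, 0, -4/315, …
Change of var in L_f (x↦r) gives L₀.
Integrate: L := L₀·Dx.
L = 16·Dx + (2 + 6·x + 6·x^2 + 2·x^3)·Dx^2 + (1 + 4·x + 6·x^2 + 4·x^3 + x^4)·Dx^3  (order 3).
h: a_k = 0, -2, 0, 16/3, -8, 16/3, 32/9, -784/45, 164/5, …
ICs: h(0) = 0, h′(0) = -2, h′′(0) = 0.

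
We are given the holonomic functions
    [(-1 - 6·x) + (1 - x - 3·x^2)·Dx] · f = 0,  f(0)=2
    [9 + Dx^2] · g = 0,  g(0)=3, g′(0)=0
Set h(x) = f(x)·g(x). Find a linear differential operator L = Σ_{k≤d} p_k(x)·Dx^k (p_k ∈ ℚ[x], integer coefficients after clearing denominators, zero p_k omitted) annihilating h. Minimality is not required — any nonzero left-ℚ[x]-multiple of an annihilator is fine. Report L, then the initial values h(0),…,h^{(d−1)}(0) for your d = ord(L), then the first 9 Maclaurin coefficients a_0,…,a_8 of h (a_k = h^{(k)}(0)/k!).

f: a_k = 2, 2, 8, 14, 38, 80, 194, 434, 1016, …
g: a_k = 3, 0, -27/2, 0, 81/8, 0, -243/80, 0, 2187/4480, …
Sym-product of L_f,L_g gives L₀ (≤ ord 2).
L = (-3 + 9·x + 27·x^2) + (2 + 12·x)·Dx + (-1 + x + 3·x^2)·Dx^2  (order 2).
h: a_k = 6, 6, -3, 15, 105/4, 285/4, 5757/40, 14307/40, 354111/448, …
ICs: h(0) = 6, h′(0) = 6.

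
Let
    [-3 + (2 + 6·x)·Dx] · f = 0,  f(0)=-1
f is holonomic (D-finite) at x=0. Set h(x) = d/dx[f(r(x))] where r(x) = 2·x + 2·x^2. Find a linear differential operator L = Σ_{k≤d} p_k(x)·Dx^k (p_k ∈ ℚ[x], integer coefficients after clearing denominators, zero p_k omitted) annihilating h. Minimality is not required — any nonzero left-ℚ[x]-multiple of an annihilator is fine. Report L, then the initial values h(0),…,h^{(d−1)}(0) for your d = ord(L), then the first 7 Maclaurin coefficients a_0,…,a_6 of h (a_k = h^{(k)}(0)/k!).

f: a_k = -1, -3/2, 9/8, -27/16, 405/128, -1701/256, 15309/1024, …
Substitute x→r, Dx→(1/r')Dx; clear ⇒ L₀.
h=h₀': d/dx-closure on L₀ ⇒ L.
L = -1 + (-1 - 8·x - 18·x^2 - 12·x^3)·Dx  (order 1).
h: a_k = -3, 3, -27/2, 117/2, -2025/8, 8829/8, -77679/16, …
ICs: h(0) = -3.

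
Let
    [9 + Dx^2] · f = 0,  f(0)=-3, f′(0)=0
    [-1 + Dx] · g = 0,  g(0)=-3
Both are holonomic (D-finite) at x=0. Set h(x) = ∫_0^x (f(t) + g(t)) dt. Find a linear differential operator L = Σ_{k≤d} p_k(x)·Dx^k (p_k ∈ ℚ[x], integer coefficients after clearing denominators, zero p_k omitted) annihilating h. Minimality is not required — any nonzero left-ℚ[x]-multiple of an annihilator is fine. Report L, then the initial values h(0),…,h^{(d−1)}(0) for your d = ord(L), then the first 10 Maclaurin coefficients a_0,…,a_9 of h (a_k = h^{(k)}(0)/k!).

f: a_k = -3, 0, 27/2, 0, -81/8, 0, 243/80, 0, -2187/4480, 0, …
g: a_k = -3, -3, -3/2, -1/2, -1/8, -1/40, -1/240, -1/1680, -1/13440, -1/120960, …
f+g: L₀ = lclm(L_f,L_g), ord ≤ 2+1.
∫: right-multiply L₀ by Dx.
L = -9·Dx + 9·Dx^2 - Dx^3 + Dx^4  (order 4).
h: a_k = 0, -6, -3/2, 4, -1/8, -41/20, -1/240, 13/30, -1/13440, -3281/60480, …
ICs: h(0) = 0, h′(0) = -6, h′′(0) = -3, h′′′(0) = 24.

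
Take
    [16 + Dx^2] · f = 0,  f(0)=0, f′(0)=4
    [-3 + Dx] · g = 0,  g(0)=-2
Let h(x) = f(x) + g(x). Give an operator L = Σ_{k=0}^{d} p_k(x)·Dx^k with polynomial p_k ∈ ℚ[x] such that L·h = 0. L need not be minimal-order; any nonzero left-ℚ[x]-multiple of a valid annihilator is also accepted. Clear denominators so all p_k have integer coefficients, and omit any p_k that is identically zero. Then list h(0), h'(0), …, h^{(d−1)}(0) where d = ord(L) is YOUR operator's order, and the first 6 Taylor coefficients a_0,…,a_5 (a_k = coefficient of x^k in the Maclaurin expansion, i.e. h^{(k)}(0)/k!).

f: a_k = 0, 4, 0, -32/3, 0, 128/15, …
g: a_k = -2, -6, -9, -9, -27/4, -81/20, …
f+g: L₀ = lclm(L_f,L_g), ord ≤ 2+1.
L = -48 + 16·Dx - 3·Dx^2 + Dx^3  (order 3).
h: a_k = -2, -2, -9, -59/3, -27/4, 269/60, …
ICs: h(0) = -2, h′(0) = -2, h′′(0) = -18.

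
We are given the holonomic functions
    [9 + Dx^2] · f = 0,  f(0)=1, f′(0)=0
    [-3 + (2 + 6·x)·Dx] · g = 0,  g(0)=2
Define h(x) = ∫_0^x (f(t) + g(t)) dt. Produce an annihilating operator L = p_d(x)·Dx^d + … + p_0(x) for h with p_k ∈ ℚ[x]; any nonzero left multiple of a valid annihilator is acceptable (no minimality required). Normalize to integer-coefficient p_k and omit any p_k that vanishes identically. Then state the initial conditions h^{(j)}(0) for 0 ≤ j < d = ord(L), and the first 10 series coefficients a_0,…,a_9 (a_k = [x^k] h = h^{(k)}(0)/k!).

L = (-63 - 216·x - 324·x^2)·Dx + (18 + 198·x + 648·x^2 + 648·x^3)·Dx^2 + (-7 - 24·x - 36·x^2)·Dx^3 + (2 + 22·x + 72·x^2 + 72·x^3)·Dx^4  (order 4).
h: a_k = 0, 3, 3/2, -9/4, 27/32, -189/320, 567/256, -79137/17920, 72171/8192, -10935567/573440, …
ICs: h(0) = 0, h′(0) = 3, h′′(0) = 3, h′′′(0) = -27/2.

f: a_k = 1, 0, -9/2, 0, 27/8, 0, -81/80, 0, 729/4480, 0, …
g: a_k = 2, 3, -9/4, 27/8, -405/64, 1701/128, -15309/512, 72171/1024, -2814669/16384, 14073345/32768, …
Weyl lclm of L_f,L_g ⇒ L₀ (ord ≤ 3).
h=∫h₀ ⇒ L = L₀·Dx.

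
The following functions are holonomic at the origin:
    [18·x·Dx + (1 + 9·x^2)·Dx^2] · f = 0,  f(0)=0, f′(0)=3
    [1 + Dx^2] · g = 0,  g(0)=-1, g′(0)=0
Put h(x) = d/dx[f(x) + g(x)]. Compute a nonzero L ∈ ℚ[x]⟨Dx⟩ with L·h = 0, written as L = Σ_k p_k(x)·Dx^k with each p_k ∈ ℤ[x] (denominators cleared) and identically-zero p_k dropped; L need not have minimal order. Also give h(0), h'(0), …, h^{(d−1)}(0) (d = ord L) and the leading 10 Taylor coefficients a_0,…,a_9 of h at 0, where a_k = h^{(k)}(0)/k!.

L = (-1926·x + 17820·x^3 + 1458·x^5) + (-17 + 351·x^2 + 4617·x^4 + 729·x^6)·Dx + (-1926·x + 17820·x^3 + 1458·x^5)·Dx^2 + (-17 + 351·x^2 + 4617·x^4 + 729·x^6)·Dx^3  (order 3).
h: a_k = 3, 1, -27, -1/6, 243, 1/120, -2187, -1/5040, 19683, 1/362880, …
ICs: h(0) = 3, h′(0) = 1, h′′(0) = -54.

f: a_k = 0, 3, 0, -9, 0, 243/5, 0, -2187/7, 0, 2187, …
g: a_k = -1, 0, 1/2, 0, -1/24, 0, 1/720, 0, -1/40320, 0, …
Weyl lclm of L_f,L_g ⇒ L₀ (ord ≤ 4).
h=h₀': d/dx-closure on L₀ ⇒ L.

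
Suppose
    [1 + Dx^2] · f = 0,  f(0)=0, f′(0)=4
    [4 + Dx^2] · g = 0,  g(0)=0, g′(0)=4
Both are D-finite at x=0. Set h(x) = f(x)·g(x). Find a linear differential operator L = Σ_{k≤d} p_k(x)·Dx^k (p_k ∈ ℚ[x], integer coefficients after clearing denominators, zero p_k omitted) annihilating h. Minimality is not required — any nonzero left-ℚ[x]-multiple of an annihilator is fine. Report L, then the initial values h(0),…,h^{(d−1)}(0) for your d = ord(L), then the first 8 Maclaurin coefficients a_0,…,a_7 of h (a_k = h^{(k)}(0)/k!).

f: a_k = 0, 4, 0, -2/3, 0, 1/30, 0, -1/1260, …
g: a_k = 0, 4, 0, -8/3, 0, 8/15, 0, -16/315, …
f·g: L₀ = L_f ⊗_s L_g, ord ≤ 2·2.
L = 9 + 10·Dx^2 + Dx^4  (order 4).
h: a_k = 0, 0, 16, 0, -40/3, 0, 182/45, 0, …
ICs: h(0) = 0, h′(0) = 0, h′′(0) = 32, h′′′(0) = 0.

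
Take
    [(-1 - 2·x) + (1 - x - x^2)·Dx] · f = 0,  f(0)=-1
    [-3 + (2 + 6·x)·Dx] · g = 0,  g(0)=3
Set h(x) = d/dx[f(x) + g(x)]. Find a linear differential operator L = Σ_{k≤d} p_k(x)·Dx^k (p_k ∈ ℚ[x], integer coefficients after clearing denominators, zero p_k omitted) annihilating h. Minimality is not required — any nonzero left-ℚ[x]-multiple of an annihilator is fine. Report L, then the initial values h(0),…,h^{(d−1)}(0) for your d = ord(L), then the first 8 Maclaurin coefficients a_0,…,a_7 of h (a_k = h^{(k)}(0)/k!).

L = (-216 - 666·x - 972·x^2 - 468·x^3 - 270·x^4) + (-45 - 624·x - 2079·x^2 - 2688·x^3 - 1737·x^4 - 810·x^5)·Dx + (22 + 122·x + 146·x^2 - 162·x^3 - 426·x^4 - 474·x^5 - 180·x^6)·Dx^2  (order 2).
h: a_k = 7/2, -43/4, 99/16, -1855/32, 15275/256, -177717/512, 1214535/2048, -9558119/4096, …
ICs: h(0) = 7/2, h′(0) = -43/4.

f: a_k = -1, -1, -2, -3, -5, -8, -13, -21, …
g: a_k = 3, 9/2, -27/8, 81/16, -1215/128, 5103/256, -45927/1024, 216513/2048, …
f+g: L₀ = lclm(L_f,L_g), ord ≤ 1+1.
h₀' ⇒ L via d/dx closure of L₀.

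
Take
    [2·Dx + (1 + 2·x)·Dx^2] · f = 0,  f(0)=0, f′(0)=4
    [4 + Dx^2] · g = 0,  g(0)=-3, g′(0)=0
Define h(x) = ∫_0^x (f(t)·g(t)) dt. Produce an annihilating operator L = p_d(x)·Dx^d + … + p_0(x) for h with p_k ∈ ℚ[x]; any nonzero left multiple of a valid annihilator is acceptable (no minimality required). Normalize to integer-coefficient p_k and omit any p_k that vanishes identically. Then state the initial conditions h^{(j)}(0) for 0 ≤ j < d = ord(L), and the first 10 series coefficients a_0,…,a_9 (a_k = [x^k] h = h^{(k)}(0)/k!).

f: a_k = 0, 4, -4, 16/3, -8, 64/5, -64/3, 256/7, -64, 1024/9, …
g: a_k = -3, 0, 6, 0, -2, 0, 4/15, 0, -2/105, 0, …
L₀ := L_f ⊗_s L_g (sym. prod.), ord ≤ 4.
Integrate: L := L₀·Dx.
L = (-48 + 192·x + 1216·x^2 + 2048·x^3 + 1024·x^4)·Dx + (32 + 320·x + 768·x^2 + 512·x^3)·Dx^2 + (160·x + 672·x^2 + 1024·x^3 + 512·x^4)·Dx^3 + (8 + 80·x + 192·x^2 + 128·x^3)·Dx^4 + (3 + 28·x + 92·x^2 + 128·x^3 + 64·x^4)·Dx^5  (order 5).
h: a_k = 0, 0, -6, 4, 2, 0, -12/5, 24/7, -186/35, 1184/135, …
ICs: h(0) = 0, h′(0) = 0, h′′(0) = -12, h′′′(0) = 24, h′′′′(0) = 48.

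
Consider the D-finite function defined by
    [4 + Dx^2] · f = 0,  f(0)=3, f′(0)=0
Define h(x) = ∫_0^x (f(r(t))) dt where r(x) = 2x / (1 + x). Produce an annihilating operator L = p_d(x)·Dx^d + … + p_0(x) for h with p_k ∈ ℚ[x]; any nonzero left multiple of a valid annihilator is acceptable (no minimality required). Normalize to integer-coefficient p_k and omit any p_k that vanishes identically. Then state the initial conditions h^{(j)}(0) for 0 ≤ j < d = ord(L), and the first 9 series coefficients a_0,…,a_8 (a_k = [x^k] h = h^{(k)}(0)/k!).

f: a_k = 3, 0, -6, 0, 2, 0, -4/15, 0, 2/105, …
Change of var in L_f (x↦r) gives L₀.
Integrate: L := L₀·Dx.
L = 16·Dx + (2 + 6·x + 6·x^2 + 2·x^3)·Dx^2 + (1 + 4·x + 6·x^2 + 4·x^3 + x^4)·Dx^3  (order 3).
h: a_k = 0, 3, 0, -8, 12, -8, -16/3, 392/15, -246/5, …
ICs: h(0) = 0, h′(0) = 3, h′′(0) = 0.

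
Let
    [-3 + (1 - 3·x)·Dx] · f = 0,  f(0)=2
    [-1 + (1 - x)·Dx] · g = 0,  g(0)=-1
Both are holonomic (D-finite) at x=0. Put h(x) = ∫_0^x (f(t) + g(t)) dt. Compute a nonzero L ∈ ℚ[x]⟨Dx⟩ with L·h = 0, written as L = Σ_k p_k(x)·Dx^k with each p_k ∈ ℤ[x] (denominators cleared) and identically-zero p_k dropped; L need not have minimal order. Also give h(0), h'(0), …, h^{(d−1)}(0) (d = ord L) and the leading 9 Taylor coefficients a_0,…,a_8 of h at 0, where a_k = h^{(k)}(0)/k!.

f: a_k = 2, 6, 18, 54, 162, 486, 1458, 4374, 13122, …
g: a_k = -1, -1, -1, -1, -1, -1, -1, -1, -1, …
Weyl lclm of L_f,L_g ⇒ L₀ (ord ≤ 2).
h=∫₀ˣh₀: take L = L₀·Dx.
L = -6·Dx + (8 - 12·x)·Dx^2 + (-1 + 4·x - 3·x^2)·Dx^3  (order 3).
h: a_k = 0, 1, 5/2, 17/3, 53/4, 161/5, 485/6, 1457/7, 4373/8, …
ICs: h(0) = 0, h′(0) = 1, h′′(0) = 5.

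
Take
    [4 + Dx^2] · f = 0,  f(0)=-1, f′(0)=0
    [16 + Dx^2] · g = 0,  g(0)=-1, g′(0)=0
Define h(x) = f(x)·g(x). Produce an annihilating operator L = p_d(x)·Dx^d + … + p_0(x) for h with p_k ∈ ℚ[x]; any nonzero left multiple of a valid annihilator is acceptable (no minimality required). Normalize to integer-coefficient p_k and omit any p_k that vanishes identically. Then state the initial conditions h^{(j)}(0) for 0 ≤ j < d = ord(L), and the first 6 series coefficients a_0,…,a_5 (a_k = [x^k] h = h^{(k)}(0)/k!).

f: a_k = -1, 0, 2, 0, -2/3, 0, …
g: a_k = -1, 0, 8, 0, -32/3, 0, …
L₀ := L_f ⊗_s L_g (sym. prod.), ord ≤ 4.
L = 144 + 40·Dx^2 + Dx^4  (order 4).
h: a_k = 1, 0, -10, 0, 82/3, 0, …
ICs: h(0) = 1, h′(0) = 0, h′′(0) = -20, h′′′(0) = 0.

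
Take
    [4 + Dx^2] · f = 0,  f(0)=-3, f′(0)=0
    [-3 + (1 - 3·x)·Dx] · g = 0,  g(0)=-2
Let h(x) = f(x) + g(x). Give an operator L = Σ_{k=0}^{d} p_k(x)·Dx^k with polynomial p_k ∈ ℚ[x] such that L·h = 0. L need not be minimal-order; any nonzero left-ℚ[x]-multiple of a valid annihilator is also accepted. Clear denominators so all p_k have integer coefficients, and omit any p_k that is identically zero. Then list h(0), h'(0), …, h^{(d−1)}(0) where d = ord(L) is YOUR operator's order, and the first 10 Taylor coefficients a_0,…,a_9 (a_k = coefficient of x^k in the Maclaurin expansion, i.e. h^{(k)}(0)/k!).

f: a_k = -3, 0, 6, 0, -2, 0, 4/15, 0, -2/105, 0, …
g: a_k = -2, -6, -18, -54, -162, -486, -1458, -4374, -13122, -39366, …
Sum ⇒ L₀ = lclm(L_f,L_g) in ℚ(x)⟨Dx⟩.
L = (-348 + 144·x - 216·x^2) + (44 - 180·x + 216·x^2 - 216·x^3)·Dx + (-87 + 36·x - 54·x^2)·Dx^2 + (11 - 45·x + 54·x^2 - 54·x^3)·Dx^3  (order 3).
h: a_k = -5, -6, -12, -54, -164, -486, -21866/15, -4374, -1377812/105, -39366, …
ICs: h(0) = -5, h′(0) = -6, h′′(0) = -24.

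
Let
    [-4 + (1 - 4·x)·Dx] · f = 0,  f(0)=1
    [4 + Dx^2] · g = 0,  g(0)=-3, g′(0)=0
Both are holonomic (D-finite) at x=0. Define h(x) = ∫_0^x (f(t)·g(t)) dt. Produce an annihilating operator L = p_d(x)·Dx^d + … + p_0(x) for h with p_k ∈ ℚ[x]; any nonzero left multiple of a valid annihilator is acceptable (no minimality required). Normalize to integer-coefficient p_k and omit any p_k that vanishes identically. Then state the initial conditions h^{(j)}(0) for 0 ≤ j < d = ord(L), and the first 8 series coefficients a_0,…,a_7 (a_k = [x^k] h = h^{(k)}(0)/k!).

L = (-4 + 16·x)·Dx + 8·Dx^2 + (-1 + 4·x)·Dx^3  (order 3).
h: a_k = 0, -3, -6, -14, -42, -674/5, -1348/3, -23108/15, …
ICs: h(0) = 0, h′(0) = -3, h′′(0) = -12.

f: a_k = 1, 4, 16, 64, 256, 1024, 4096, 16384, …
g: a_k = -3, 0, 6, 0, -2, 0, 4/15, 0, …
h₀=f·g: eliminate ⇒ L₀, order ≤ 1·2.
Integrate: L := L₀·Dx.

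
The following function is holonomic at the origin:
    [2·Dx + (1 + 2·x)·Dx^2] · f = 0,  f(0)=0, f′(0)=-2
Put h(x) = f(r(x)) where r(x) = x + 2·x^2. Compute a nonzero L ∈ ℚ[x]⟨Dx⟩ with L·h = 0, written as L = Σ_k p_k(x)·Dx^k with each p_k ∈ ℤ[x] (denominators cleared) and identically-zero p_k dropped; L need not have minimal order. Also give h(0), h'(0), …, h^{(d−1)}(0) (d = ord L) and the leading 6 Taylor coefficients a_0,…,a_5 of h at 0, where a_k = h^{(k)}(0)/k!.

L = (-2 + 8·x + 16·x^2)·Dx + (1 + 6·x + 12·x^2 + 16·x^3)·Dx^2  (order 2).
h: a_k = 0, -2, -2, 16/3, -4, -32/5, …
ICs: h(0) = 0, h′(0) = -2.

f: a_k = 0, -2, 2, -8/3, 4, -32/5, …
L₀ from L_f via x↦r, Dx↦r'^{-1}Dx.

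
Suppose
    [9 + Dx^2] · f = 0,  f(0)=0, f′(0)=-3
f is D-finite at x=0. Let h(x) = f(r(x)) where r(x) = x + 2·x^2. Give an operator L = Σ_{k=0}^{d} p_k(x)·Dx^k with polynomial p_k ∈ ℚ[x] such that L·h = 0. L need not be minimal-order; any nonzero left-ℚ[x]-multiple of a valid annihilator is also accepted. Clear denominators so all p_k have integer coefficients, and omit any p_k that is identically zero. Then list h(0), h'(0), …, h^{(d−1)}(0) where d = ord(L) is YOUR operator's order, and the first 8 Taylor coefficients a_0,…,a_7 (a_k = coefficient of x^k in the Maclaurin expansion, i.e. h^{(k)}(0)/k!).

L = (9 + 108·x + 432·x^2 + 576·x^3) - 4·Dx + (1 + 4·x)·Dx^2  (order 2).
h: a_k = 0, -3, -6, 9/2, 27, 2079/40, 63/4, -45117/560, …
ICs: h(0) = 0, h′(0) = -3.

f: a_k = 0, -3, 0, 9/2, 0, -81/40, 0, 243/560, …
Change of var in L_f (x↦r) gives L₀.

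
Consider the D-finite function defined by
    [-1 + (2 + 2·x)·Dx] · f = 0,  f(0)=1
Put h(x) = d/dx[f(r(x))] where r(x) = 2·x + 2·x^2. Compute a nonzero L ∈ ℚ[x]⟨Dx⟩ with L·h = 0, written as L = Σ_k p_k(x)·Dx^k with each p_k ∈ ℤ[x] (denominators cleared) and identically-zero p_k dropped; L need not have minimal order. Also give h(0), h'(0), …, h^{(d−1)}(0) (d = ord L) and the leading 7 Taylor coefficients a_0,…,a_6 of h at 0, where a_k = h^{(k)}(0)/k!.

L = 1 + (-1 - 4·x - 6·x^2 - 4·x^3)·Dx  (order 1).
h: a_k = 1, 1, -3/2, 3/2, -5/8, -9/8, 49/16, …
ICs: h(0) = 1.

f: a_k = 1, 1/2, -1/8, 1/16, -5/128, 7/256, -21/1024, …
f∘r: x↦r, Dx↦Dx/r' in L_f ⇒ L₀.
h₀' ⇒ L via d/dx closure of L₀.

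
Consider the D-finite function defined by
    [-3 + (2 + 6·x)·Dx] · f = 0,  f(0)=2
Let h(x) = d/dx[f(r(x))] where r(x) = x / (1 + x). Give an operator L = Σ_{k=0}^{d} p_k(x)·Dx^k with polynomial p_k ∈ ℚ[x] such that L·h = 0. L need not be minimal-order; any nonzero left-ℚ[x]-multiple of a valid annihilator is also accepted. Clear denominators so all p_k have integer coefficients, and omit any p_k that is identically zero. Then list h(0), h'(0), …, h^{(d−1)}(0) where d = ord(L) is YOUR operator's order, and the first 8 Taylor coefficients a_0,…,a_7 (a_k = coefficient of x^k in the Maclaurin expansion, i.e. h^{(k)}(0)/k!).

f: a_k = 2, 3, -9/4, 27/8, -405/64, 1701/128, -15309/512, 72171/1024, …
Change of var in L_f (x↦r) gives L₀.
Derive L from L₀ (diff closure).
L = (-7 - 16·x) + (-2 - 10·x - 8·x^2)·Dx  (order 1).
h: a_k = 3, -21/2, 261/8, -1677/16, 45345/128, -318915/256, 4608345/1024, -33903165/2048, …
ICs: h(0) = 3.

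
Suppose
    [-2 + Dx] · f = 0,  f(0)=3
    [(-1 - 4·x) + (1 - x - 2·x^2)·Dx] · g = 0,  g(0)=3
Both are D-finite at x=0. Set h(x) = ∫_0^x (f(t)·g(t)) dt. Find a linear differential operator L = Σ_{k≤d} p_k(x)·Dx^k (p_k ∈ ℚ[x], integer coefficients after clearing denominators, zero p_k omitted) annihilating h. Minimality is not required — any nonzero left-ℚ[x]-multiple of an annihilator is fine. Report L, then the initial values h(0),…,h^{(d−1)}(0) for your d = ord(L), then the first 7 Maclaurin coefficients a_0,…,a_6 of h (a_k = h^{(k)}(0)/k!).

f: a_k = 3, 6, 6, 4, 2, 4/5, 4/15, …
g: a_k = 3, 3, 9, 15, 33, 63, 129, …
f·g: L₀ = L_f ⊗_s L_g, ord ≤ 1·1.
h=∫h₀ ⇒ L = L₀·Dx.
L = (3 + 2·x - 4·x^2)·Dx + (-1 + x + 2·x^2)·Dx^2  (order 2).
h: a_k = 0, 9, 27/2, 21, 129/4, 261/5, 869/10, …
ICs: h(0) = 0, h′(0) = 9.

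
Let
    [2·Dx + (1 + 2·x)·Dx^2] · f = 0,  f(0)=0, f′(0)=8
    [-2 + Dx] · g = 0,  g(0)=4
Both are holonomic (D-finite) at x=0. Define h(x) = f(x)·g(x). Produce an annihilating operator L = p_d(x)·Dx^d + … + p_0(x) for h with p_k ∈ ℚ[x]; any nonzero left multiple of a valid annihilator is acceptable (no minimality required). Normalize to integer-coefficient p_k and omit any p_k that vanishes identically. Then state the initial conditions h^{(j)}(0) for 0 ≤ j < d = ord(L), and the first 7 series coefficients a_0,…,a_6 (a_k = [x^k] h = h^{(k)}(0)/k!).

L = 8·x + (-2 - 8·x)·Dx + (1 + 2·x)·Dx^2  (order 2).
h: a_k = 0, 32, 32, 128/3, 0, 192/5, -448/9, …
ICs: h(0) = 0, h′(0) = 32.

f: a_k = 0, 8, -8, 32/3, -16, 128/5, -128/3, …
g: a_k = 4, 8, 8, 16/3, 8/3, 16/15, 16/45, …
h₀=f·g: eliminate ⇒ L₀, order ≤ 2·1.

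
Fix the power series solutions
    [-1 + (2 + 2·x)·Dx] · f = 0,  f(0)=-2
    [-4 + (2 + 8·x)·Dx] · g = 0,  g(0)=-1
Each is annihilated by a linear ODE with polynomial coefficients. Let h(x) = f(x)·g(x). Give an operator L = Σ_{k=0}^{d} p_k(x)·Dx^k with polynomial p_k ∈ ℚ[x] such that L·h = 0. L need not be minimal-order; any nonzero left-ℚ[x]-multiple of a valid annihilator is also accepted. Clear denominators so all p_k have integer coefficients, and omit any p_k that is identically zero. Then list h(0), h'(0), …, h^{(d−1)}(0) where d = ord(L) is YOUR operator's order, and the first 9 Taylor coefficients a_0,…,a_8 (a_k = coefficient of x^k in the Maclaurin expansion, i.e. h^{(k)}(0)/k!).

f: a_k = -2, -1, 1/4, -1/8, 5/64, -7/128, 21/512, -33/1024, 429/16384, …
g: a_k = -1, -2, 2, -4, 10, -28, 84, -264, 858, …
f·g: L₀ = L_f ⊗_s L_g, ord ≤ 1·1.
L = (-5 - 8·x) + (2 + 10·x + 8·x^2)·Dx  (order 1).
h: a_k = 2, 5, -9/4, 45/8, -981/64, 5715/128, -70029/512, 445725/1024, -23369805/16384, …
ICs: h(0) = 2.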